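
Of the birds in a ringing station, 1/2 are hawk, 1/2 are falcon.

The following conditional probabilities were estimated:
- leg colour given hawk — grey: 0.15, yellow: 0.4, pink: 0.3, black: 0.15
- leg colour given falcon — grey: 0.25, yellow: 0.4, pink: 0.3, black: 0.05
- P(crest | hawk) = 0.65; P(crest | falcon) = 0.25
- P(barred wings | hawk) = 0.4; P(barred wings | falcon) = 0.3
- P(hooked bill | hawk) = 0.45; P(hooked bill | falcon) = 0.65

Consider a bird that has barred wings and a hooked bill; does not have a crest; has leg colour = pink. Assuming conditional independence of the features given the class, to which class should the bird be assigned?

falcon

hawk: 0.5 × 0.3 × (1−0.65) × 0.4 × 0.45 = 0.00945
falcon: 0.5 × 0.3 × (1−0.25) × 0.3 × 0.65 = 0.0219375
Highest score → falcon.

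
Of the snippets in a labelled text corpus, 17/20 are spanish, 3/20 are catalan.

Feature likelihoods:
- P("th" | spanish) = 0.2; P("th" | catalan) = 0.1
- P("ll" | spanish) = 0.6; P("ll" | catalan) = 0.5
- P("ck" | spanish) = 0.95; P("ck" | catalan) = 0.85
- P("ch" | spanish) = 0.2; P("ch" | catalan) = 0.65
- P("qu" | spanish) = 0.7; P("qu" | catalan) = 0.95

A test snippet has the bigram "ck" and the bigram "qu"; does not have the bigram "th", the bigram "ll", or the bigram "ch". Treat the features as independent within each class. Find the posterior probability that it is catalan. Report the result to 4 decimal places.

spanish: 0.85 × (1−0.2) × (1−0.6) × 0.95 × (1−0.2) × 0.7 = 0.144704
catalan: 0.15 × (1−0.1) × (1−0.5) × 0.85 × (1−0.65) × 0.95 = 0.0190771875
P(catalan | x) = 0.0190771875 / 0.1637811875 ≈ 0.1165

0.1165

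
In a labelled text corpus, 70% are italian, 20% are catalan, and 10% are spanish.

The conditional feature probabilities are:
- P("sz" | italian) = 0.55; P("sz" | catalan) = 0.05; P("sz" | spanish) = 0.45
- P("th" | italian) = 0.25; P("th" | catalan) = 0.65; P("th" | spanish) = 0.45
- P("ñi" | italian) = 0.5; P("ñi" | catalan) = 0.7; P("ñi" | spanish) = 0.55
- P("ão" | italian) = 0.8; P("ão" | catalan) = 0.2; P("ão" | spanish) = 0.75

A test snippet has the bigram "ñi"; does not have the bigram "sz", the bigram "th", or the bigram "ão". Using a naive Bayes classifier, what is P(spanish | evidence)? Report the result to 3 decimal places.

0.064

italian: 0.7 × (1−0.55) × (1−0.25) × 0.5 × (1−0.8) = 0.023625
catalan: 0.2 × (1−0.05) × (1−0.65) × 0.7 × (1−0.2) = 0.03724
spanish: 0.1 × (1−0.45) × (1−0.45) × 0.55 × (1−0.75) = 0.004159375
P(spanish | x) = 0.004159375 / 0.065024375 ≈ 0.064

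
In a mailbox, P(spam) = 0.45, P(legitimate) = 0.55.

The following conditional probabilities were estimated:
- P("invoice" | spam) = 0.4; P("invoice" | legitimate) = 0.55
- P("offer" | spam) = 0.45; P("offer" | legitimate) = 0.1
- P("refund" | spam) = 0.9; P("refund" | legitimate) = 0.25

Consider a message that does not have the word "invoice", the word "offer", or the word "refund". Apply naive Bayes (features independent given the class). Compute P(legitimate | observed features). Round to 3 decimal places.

spam: 0.45 × (1−0.4) × (1−0.45) × (1−0.9) = 0.01485
legitimate: 0.55 × (1−0.55) × (1−0.1) × (1−0.25) = 0.1670625
P(legitimate | x) = 0.1670625 / 0.1819125 ≈ 0.918

0.918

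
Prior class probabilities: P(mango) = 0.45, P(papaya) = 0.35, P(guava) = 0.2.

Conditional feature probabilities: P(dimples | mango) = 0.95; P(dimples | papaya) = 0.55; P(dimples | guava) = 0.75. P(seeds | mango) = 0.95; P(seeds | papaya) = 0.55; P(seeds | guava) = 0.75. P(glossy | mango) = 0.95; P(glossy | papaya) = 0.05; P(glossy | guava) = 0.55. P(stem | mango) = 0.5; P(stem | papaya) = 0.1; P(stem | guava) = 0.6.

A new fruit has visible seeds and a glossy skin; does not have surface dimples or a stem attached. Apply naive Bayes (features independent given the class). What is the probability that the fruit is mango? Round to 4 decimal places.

mango: 0.45 × (1−0.95) × 0.95 × 0.95 × (1−0.5) = 0.010153125
papaya: 0.35 × (1−0.55) × 0.55 × 0.05 × (1−0.1) = 0.003898125
guava: 0.2 × (1−0.75) × 0.75 × 0.55 × (1−0.6) = 0.00825
P(mango | x) = 0.010153125 / 0.02230125 ≈ 0.4553

0.4553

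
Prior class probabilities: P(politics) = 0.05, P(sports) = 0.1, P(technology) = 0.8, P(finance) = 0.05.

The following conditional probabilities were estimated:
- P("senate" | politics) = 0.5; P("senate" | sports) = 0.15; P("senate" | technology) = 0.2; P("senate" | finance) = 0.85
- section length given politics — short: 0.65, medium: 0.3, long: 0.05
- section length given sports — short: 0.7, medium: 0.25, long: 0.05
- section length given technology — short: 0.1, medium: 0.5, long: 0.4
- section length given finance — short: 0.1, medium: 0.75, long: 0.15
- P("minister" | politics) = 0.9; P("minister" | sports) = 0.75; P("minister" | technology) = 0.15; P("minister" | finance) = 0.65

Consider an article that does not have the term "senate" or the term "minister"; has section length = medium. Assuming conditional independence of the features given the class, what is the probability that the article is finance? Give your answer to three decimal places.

0.007

politics: 0.05 × (1−0.5) × 0.3 × (1−0.9) = 0.00075
sports: 0.1 × (1−0.15) × 0.25 × (1−0.75) = 0.0053125
technology: 0.8 × (1−0.2) × 0.5 × (1−0.15) = 0.272
finance: 0.05 × (1−0.85) × 0.75 × (1−0.65) = 0.00196875
P(finance | x) = 0.00196875 / 0.28003125 ≈ 0.007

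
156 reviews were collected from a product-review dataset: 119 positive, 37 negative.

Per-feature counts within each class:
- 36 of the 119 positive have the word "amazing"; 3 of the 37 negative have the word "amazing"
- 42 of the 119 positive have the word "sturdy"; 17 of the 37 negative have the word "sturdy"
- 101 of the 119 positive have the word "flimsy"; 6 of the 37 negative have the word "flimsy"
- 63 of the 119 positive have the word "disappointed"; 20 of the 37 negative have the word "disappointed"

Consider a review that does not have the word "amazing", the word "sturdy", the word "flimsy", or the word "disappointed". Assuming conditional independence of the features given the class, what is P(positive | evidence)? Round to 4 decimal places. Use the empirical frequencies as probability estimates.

0.3508

positive: (119/156) × (83/119) × (77/119) × (18/119) × (56/119) ≈ 0.0245055
negative: (37/156) × (34/37) × (20/37) × (31/37) × (17/37) ≈ 0.0453513
P(positive | x) = 0.0245055 / 0.0698568 ≈ 0.3508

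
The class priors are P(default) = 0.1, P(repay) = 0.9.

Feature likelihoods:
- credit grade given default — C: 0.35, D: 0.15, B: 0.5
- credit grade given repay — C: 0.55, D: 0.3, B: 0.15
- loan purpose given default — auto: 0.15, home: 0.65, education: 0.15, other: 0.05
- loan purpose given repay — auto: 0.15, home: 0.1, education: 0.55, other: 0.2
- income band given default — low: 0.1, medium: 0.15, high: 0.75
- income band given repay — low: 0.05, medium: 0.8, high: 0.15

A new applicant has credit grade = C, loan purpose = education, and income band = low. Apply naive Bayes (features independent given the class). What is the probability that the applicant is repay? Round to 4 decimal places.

default: 0.1 × 0.35 × 0.15 × 0.1 = 0.000525
repay: 0.9 × 0.55 × 0.55 × 0.05 = 0.0136125
P(repay | x) = 0.0136125 / 0.0141375 ≈ 0.9629

0.9629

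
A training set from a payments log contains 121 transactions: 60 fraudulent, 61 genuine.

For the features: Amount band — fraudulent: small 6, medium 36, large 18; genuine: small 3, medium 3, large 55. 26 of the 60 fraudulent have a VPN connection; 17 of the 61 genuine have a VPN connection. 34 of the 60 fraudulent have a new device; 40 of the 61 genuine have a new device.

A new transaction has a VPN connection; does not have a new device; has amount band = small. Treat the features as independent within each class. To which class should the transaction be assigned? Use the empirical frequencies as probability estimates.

fraudulent

fraudulent: (60/121) × (6/60) × (26/60) × (26/60) ≈ 0.00931129
genuine: (61/121) × (3/61) × (17/61) × (21/61) ≈ 0.00237873
Highest score → fraudulent.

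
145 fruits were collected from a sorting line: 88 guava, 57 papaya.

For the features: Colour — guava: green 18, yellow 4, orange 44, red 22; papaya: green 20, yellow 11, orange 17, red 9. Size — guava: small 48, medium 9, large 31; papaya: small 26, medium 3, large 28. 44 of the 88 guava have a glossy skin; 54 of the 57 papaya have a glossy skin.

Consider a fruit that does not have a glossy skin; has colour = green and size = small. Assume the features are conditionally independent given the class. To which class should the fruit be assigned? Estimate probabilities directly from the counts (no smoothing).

guava

guava: (88/145) × (18/88) × (48/88) × (44/88) ≈ 0.0338558
papaya: (57/145) × (20/57) × (26/57) × (3/57) ≈ 0.00331136
Highest score → guava.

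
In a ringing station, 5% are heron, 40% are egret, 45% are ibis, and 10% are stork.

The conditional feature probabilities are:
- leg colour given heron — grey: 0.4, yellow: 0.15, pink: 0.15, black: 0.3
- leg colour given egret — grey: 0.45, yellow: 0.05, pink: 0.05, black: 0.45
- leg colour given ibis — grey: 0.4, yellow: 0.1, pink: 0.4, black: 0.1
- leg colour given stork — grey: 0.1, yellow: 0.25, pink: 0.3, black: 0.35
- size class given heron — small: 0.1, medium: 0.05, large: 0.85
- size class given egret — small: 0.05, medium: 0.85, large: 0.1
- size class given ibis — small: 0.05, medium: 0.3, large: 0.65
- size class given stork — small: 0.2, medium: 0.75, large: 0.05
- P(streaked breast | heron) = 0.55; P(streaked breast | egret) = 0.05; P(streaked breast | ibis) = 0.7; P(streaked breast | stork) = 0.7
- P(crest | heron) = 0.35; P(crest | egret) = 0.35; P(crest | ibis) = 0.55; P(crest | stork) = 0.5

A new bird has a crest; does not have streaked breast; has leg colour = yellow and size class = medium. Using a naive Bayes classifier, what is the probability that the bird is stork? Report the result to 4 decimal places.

heron: 0.05 × 0.15 × 0.05 × (1−0.55) × 0.35 = 0.0000590625
egret: 0.4 × 0.05 × 0.85 × (1−0.05) × 0.35 = 0.0056525
ibis: 0.45 × 0.1 × 0.3 × (1−0.7) × 0.55 = 0.0022275
stork: 0.1 × 0.25 × 0.75 × (1−0.7) × 0.5 = 0.0028125
P(stork | x) = 0.0028125 / 0.0107515625 ≈ 0.2616

0.2616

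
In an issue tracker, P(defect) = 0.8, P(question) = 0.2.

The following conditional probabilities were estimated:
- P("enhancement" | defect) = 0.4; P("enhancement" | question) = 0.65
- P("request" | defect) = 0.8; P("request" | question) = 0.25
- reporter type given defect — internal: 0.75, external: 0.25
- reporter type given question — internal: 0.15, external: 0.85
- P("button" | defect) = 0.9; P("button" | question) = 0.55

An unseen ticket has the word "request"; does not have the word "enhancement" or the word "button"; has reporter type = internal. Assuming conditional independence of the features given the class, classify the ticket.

defect

defect: 0.8 × (1−0.4) × 0.8 × 0.75 × (1−0.9) = 0.0288
question: 0.2 × (1−0.65) × 0.25 × 0.15 × (1−0.55) = 0.00118125
Highest score → defect.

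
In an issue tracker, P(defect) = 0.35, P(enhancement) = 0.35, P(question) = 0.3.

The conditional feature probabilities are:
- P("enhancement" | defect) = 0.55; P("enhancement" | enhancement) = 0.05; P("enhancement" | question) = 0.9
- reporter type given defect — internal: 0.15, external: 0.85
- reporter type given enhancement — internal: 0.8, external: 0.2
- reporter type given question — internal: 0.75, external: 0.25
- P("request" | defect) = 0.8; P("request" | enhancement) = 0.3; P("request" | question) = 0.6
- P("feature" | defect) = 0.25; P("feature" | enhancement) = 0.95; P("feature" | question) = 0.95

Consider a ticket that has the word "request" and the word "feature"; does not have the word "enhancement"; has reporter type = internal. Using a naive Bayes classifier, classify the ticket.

enhancement

defect: 0.35 × (1−0.55) × 0.15 × 0.8 × 0.25 = 0.004725
enhancement: 0.35 × (1−0.05) × 0.8 × 0.3 × 0.95 = 0.07581
question: 0.3 × (1−0.9) × 0.75 × 0.6 × 0.95 = 0.012825
Highest score → enhancement.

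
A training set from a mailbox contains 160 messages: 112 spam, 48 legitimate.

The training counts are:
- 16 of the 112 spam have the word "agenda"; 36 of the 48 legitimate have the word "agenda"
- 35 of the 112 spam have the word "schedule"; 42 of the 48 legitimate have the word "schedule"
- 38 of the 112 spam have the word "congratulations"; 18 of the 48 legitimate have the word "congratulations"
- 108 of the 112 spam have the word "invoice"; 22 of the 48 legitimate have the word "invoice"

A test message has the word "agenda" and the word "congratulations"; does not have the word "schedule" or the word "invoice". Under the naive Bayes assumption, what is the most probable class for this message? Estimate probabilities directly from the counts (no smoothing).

spam: (112/160) × (16/112) × (77/112) × (38/112) × (4/112) ≈ 0.000833068
legitimate: (48/160) × (36/48) × (6/48) × (18/48) × (26/48) = 0.005712890625
Highest score → legitimate.

legitimate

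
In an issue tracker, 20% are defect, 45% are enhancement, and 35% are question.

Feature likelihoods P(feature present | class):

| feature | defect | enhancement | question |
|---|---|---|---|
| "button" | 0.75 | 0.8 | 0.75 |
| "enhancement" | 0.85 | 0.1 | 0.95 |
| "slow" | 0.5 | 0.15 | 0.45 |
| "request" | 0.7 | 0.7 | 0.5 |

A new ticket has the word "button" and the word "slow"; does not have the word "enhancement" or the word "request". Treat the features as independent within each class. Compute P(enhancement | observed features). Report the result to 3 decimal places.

defect: 0.2 × 0.75 × (1−0.85) × 0.5 × (1−0.7) = 0.003375
enhancement: 0.45 × 0.8 × (1−0.1) × 0.15 × (1−0.7) = 0.01458
question: 0.35 × 0.75 × (1−0.95) × 0.45 × (1−0.5) = 0.002953125
P(enhancement | x) = 0.01458 / 0.020908125 ≈ 0.697

0.697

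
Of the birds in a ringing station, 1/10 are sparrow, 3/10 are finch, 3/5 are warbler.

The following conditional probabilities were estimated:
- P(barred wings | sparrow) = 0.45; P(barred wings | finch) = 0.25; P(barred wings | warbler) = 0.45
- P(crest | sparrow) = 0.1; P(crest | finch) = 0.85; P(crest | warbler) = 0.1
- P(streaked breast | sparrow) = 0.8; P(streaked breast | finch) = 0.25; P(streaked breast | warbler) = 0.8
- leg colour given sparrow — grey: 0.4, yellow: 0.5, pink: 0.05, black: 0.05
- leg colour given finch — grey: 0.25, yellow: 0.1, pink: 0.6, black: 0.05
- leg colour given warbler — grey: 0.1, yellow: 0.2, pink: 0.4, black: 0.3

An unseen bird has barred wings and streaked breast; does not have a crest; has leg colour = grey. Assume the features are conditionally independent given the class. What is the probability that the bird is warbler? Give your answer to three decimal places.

sparrow: 0.1 × 0.45 × (1−0.1) × 0.8 × 0.4 = 0.01296
finch: 0.3 × 0.25 × (1−0.85) × 0.25 × 0.25 = 0.000703125
warbler: 0.6 × 0.45 × (1−0.1) × 0.8 × 0.1 = 0.01944
P(warbler | x) = 0.01944 / 0.033103125 ≈ 0.587

0.587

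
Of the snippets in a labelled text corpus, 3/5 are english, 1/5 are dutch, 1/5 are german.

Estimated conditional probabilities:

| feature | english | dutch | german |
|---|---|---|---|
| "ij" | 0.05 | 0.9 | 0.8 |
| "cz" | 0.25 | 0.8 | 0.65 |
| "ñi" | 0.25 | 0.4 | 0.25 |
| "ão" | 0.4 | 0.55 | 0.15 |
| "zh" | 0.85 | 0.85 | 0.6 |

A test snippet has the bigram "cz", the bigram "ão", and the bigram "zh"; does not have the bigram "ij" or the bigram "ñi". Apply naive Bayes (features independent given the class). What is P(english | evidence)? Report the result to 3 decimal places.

0.853

english: 0.6 × (1−0.05) × 0.25 × (1−0.25) × 0.4 × 0.85 = 0.0363375
dutch: 0.2 × (1−0.9) × 0.8 × (1−0.4) × 0.55 × 0.85 = 0.004488
german: 0.2 × (1−0.8) × 0.65 × (1−0.25) × 0.15 × 0.6 = 0.001755
P(english | x) = 0.0363375 / 0.0425805 ≈ 0.853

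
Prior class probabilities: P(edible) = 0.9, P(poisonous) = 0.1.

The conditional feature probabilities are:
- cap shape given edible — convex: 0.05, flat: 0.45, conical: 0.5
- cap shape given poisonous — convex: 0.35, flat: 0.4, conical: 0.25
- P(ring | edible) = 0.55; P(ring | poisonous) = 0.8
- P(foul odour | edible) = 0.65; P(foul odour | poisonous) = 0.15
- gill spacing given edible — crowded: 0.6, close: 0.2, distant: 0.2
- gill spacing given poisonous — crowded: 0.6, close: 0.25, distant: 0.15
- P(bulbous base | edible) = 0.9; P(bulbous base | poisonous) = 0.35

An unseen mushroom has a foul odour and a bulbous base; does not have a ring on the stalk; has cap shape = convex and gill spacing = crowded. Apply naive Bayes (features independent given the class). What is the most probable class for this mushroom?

edible

edible: 0.9 × 0.05 × (1−0.55) × 0.65 × 0.6 × 0.9 = 0.00710775
poisonous: 0.1 × 0.35 × (1−0.8) × 0.15 × 0.6 × 0.35 = 0.0002205
Highest score → edible.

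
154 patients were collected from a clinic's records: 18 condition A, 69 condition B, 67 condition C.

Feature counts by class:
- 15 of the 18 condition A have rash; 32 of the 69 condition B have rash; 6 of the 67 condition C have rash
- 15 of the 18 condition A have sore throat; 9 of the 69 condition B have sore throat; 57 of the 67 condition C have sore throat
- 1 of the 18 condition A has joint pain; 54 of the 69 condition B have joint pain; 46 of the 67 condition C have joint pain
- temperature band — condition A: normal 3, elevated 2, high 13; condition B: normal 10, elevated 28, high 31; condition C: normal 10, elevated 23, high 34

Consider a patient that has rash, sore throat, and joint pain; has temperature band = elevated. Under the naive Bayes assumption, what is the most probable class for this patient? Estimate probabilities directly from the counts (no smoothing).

condition A: (18/154) × (15/18) × (15/18) × (1/18) × (2/18) ≈ 0.000501042
condition B: (69/154) × (32/69) × (9/69) × (54/69) × (28/69) ≈ 0.00860749
condition C: (67/154) × (6/67) × (57/67) × (46/67) × (23/67) ≈ 0.00781208
Highest score → condition B.

condition B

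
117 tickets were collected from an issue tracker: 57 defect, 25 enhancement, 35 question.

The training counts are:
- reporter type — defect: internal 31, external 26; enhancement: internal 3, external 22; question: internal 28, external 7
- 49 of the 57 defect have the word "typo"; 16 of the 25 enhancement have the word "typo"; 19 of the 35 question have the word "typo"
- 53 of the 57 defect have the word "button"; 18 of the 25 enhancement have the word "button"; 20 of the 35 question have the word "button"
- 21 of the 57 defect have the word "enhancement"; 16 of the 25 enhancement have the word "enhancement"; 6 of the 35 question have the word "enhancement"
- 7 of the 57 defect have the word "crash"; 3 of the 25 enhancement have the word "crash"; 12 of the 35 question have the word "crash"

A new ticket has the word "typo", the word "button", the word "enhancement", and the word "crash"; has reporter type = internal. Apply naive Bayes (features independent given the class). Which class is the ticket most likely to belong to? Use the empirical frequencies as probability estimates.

defect

defect: (57/117) × (31/57) × (49/57) × (53/57) × (21/57) × (7/57) ≈ 0.00958221
enhancement: (25/117) × (3/25) × (16/25) × (18/25) × (16/25) × (3/25) ≈ 0.000907422
question: (35/117) × (28/35) × (19/35) × (20/35) × (6/35) × (12/35) ≈ 0.00436331
Highest score → defect.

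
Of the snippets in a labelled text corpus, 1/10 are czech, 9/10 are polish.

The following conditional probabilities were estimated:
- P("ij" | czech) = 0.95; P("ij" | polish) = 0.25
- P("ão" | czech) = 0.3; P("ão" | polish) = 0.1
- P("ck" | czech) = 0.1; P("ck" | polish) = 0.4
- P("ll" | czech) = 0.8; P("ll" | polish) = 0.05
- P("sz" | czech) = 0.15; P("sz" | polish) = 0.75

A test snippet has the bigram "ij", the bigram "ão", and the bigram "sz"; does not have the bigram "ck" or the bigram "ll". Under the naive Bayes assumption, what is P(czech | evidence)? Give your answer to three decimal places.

0.074

czech: 0.1 × 0.95 × 0.3 × (1−0.1) × (1−0.8) × 0.15 = 0.0007695
polish: 0.9 × 0.25 × 0.1 × (1−0.4) × (1−0.05) × 0.75 = 0.00961875
P(czech | x) = 0.0007695 / 0.01038825 ≈ 0.074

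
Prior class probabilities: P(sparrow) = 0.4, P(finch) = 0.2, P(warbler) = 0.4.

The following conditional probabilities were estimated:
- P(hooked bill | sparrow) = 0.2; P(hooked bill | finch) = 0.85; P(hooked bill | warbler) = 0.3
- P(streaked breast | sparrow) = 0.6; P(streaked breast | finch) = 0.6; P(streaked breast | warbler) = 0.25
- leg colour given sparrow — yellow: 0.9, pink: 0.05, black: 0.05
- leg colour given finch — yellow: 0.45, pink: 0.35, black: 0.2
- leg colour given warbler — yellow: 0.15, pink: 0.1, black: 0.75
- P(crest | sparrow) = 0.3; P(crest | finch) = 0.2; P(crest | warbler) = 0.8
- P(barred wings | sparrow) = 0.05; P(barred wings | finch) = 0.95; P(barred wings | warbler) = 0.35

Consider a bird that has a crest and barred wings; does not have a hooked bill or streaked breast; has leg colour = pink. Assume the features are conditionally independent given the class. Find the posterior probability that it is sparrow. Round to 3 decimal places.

sparrow: 0.4 × (1−0.2) × (1−0.6) × 0.05 × 0.3 × 0.05 = 0.000096
finch: 0.2 × (1−0.85) × (1−0.6) × 0.35 × 0.2 × 0.95 = 0.000798
warbler: 0.4 × (1−0.3) × (1−0.25) × 0.1 × 0.8 × 0.35 = 0.00588
P(sparrow | x) = 0.000096 / 0.006774 ≈ 0.014

0.014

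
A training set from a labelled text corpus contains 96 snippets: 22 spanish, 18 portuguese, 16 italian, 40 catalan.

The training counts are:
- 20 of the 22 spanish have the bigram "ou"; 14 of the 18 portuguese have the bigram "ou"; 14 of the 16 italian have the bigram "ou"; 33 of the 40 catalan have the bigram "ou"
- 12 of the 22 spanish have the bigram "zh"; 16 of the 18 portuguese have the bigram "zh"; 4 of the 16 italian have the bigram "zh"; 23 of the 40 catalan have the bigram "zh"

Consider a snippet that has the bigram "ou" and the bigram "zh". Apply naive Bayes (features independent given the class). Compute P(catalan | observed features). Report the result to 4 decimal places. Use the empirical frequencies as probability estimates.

spanish: (22/96) × (20/22) × (12/22) ≈ 0.113636
portuguese: (18/96) × (14/18) × (16/18) ≈ 0.12963
italian: (16/96) × (14/16) × (4/16) ≈ 0.0364583
catalan: (40/96) × (33/40) × (23/40) = 0.19765625
P(catalan | x) = 0.19765625 / 0.47738055 ≈ 0.4140

0.4140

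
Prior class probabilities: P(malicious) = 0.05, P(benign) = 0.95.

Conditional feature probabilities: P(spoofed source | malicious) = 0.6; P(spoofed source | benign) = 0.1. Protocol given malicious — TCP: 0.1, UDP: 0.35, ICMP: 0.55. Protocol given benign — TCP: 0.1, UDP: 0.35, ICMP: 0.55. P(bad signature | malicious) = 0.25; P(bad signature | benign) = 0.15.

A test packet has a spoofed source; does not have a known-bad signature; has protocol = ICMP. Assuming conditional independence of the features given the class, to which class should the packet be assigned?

benign

malicious: 0.05 × 0.6 × 0.55 × (1−0.25) = 0.012375
benign: 0.95 × 0.1 × 0.55 × (1−0.15) = 0.0444125
Highest score → benign.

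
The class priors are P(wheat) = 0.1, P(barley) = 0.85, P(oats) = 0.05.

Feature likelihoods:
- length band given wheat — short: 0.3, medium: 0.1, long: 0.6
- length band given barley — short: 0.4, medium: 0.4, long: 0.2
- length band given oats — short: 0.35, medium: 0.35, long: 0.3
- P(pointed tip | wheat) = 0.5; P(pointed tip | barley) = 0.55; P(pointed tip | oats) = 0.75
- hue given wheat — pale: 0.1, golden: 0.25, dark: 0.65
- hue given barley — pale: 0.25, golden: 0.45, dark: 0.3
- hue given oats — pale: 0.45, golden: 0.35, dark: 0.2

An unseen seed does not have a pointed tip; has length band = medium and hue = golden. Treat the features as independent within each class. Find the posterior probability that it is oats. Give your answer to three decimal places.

wheat: 0.1 × 0.1 × (1−0.5) × 0.25 = 0.00125
barley: 0.85 × 0.4 × (1−0.55) × 0.45 = 0.06885
oats: 0.05 × 0.35 × (1−0.75) × 0.35 = 0.00153125
P(oats | x) = 0.00153125 / 0.07163125 ≈ 0.021

0.021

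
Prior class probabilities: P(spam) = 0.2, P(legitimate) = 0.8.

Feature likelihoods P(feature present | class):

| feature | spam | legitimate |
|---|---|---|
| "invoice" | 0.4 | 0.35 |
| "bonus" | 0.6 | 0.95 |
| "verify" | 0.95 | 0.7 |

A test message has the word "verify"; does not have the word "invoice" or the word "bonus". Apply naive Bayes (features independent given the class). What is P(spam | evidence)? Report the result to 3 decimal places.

0.715

spam: 0.2 × (1−0.4) × (1−0.6) × 0.95 = 0.0456
legitimate: 0.8 × (1−0.35) × (1−0.95) × 0.7 = 0.0182
P(spam | x) = 0.0456 / 0.0638 ≈ 0.715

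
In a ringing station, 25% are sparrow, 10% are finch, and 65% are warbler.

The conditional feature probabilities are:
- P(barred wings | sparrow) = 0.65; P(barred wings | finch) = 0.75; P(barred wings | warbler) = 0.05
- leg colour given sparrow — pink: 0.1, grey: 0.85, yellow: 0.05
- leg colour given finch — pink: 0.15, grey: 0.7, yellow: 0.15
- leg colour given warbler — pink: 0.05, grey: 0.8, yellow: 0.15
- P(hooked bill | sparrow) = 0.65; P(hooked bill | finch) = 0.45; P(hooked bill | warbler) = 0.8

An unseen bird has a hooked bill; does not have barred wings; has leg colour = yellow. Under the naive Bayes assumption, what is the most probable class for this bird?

sparrow: 0.25 × (1−0.65) × 0.05 × 0.65 = 0.00284375
finch: 0.1 × (1−0.75) × 0.15 × 0.45 = 0.0016875
warbler: 0.65 × (1−0.05) × 0.15 × 0.8 = 0.0741
Highest score → warbler.

warbler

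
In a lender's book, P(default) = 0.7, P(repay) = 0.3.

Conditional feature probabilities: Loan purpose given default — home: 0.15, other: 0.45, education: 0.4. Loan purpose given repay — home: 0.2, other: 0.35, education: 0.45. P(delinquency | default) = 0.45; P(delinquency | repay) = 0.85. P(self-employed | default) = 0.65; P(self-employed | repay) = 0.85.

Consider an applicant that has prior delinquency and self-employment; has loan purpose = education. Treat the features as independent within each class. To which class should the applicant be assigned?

default: 0.7 × 0.4 × 0.45 × 0.65 = 0.0819
repay: 0.3 × 0.45 × 0.85 × 0.85 = 0.0975375
Highest score → repay.

repay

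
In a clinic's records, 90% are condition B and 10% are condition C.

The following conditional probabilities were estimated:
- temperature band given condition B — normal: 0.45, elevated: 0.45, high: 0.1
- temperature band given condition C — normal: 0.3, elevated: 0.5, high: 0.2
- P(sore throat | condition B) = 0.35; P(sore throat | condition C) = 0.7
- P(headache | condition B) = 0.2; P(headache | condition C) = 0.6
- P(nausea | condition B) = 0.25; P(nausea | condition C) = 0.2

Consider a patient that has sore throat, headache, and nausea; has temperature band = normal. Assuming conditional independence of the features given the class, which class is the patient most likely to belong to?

condition B

condition B: 0.9 × 0.45 × 0.35 × 0.2 × 0.25 = 0.0070875
condition C: 0.1 × 0.3 × 0.7 × 0.6 × 0.2 = 0.00252
Highest score → condition B.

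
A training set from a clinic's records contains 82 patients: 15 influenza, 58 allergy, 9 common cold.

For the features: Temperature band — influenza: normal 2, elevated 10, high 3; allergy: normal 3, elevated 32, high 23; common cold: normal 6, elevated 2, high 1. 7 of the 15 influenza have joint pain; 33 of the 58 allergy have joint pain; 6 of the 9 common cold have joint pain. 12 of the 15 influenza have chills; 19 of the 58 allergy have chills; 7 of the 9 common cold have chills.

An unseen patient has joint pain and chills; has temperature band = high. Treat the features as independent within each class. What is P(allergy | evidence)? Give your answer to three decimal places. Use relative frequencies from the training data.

0.723

influenza: (15/82) × (3/15) × (7/15) × (12/15) ≈ 0.0136585
allergy: (58/82) × (23/58) × (33/58) × (19/58) ≈ 0.0522788
common cold: (9/82) × (1/9) × (6/9) × (7/9) ≈ 0.0063234
P(allergy | x) = 0.0522788 / 0.0722607 ≈ 0.723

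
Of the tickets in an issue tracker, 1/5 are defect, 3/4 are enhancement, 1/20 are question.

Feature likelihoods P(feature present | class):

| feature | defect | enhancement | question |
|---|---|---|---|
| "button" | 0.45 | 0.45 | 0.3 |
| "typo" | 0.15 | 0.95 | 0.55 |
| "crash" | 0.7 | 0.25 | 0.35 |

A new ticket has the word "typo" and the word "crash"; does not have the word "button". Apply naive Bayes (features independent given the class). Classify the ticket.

enhancement

defect: 0.2 × (1−0.45) × 0.15 × 0.7 = 0.01155
enhancement: 0.75 × (1−0.45) × 0.95 × 0.25 = 0.09796875
question: 0.05 × (1−0.3) × 0.55 × 0.35 = 0.0067375
Highest score → enhancement.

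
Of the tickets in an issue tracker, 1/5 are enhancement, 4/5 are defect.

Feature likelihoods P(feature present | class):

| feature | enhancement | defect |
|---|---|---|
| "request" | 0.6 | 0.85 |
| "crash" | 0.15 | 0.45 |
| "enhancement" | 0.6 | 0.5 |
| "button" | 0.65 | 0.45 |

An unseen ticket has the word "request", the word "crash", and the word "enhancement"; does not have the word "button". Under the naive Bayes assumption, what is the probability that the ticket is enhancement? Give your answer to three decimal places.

enhancement: 0.2 × 0.6 × 0.15 × 0.6 × (1−0.65) = 0.00378
defect: 0.8 × 0.85 × 0.45 × 0.5 × (1−0.45) = 0.08415
P(enhancement | x) = 0.00378 / 0.08793 ≈ 0.043

0.043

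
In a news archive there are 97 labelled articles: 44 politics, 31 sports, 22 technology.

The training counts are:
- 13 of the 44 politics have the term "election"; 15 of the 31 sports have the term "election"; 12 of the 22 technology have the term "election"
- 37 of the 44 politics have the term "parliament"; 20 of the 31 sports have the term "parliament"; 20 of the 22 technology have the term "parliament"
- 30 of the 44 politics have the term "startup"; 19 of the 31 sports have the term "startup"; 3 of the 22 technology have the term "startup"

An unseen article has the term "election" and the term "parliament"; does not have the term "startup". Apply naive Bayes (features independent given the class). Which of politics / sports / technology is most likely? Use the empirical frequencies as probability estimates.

politics: (44/97) × (13/44) × (37/44) × (14/44) ≈ 0.0358588
sports: (31/97) × (15/31) × (20/31) × (12/31) ≈ 0.0386196
technology: (22/97) × (12/22) × (20/22) × (19/22) ≈ 0.0971287
Highest score → technology.

technology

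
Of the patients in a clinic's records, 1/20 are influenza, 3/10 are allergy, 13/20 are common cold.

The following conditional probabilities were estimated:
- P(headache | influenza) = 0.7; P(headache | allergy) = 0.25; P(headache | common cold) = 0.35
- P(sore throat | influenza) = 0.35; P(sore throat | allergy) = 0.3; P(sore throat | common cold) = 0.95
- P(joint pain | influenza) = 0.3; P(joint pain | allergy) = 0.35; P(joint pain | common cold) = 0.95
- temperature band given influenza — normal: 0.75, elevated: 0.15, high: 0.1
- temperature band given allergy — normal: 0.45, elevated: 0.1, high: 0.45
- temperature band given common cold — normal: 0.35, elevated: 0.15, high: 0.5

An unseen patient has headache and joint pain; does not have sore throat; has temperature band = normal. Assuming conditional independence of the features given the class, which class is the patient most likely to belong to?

influenza: 0.05 × 0.7 × (1−0.35) × 0.3 × 0.75 = 0.00511875
allergy: 0.3 × 0.25 × (1−0.3) × 0.35 × 0.45 = 0.00826875
common cold: 0.65 × 0.35 × (1−0.95) × 0.95 × 0.35 = 0.0037821875
Highest score → allergy.

allergy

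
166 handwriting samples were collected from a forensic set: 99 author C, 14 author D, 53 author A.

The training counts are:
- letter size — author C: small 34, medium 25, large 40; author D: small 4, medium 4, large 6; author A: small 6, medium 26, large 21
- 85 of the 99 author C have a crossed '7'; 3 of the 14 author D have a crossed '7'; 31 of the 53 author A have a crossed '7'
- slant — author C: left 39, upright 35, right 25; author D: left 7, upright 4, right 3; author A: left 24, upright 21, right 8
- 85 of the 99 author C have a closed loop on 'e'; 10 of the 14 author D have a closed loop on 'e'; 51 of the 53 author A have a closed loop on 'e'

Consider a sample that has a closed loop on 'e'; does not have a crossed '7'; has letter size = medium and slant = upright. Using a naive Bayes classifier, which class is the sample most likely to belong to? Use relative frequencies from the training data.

author A

author C: (99/166) × (25/99) × (14/99) × (35/99) × (85/99) ≈ 0.0064646
author D: (14/166) × (4/14) × (11/14) × (4/14) × (10/14) ≈ 0.00386385
author A: (53/166) × (26/53) × (22/53) × (21/53) × (51/53) ≈ 0.0247885
Highest score → author A.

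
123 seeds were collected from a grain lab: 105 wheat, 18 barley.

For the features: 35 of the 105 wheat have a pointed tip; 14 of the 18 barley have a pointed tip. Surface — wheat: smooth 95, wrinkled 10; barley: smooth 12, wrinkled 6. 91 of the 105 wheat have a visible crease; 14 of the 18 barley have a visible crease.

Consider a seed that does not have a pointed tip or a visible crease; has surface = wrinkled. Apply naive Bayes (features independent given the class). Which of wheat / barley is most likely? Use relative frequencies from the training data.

wheat: (105/123) × (70/105) × (10/105) × (14/105) ≈ 0.00722674
barley: (18/123) × (4/18) × (6/18) × (4/18) ≈ 0.00240891
Highest score → wheat.

wheat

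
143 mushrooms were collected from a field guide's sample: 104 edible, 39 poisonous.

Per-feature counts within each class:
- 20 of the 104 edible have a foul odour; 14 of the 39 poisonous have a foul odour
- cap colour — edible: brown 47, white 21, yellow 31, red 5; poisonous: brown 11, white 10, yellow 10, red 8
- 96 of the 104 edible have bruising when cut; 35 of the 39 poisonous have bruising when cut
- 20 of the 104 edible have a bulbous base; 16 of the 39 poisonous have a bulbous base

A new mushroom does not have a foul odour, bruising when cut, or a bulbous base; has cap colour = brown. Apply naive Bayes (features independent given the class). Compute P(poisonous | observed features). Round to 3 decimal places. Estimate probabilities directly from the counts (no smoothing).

0.153

edible: (104/143) × (84/104) × (47/104) × (8/104) × (84/104) ≈ 0.0164934
poisonous: (39/143) × (25/39) × (11/39) × (4/39) × (23/39) ≈ 0.00298257
P(poisonous | x) = 0.00298257 / 0.01947597 ≈ 0.153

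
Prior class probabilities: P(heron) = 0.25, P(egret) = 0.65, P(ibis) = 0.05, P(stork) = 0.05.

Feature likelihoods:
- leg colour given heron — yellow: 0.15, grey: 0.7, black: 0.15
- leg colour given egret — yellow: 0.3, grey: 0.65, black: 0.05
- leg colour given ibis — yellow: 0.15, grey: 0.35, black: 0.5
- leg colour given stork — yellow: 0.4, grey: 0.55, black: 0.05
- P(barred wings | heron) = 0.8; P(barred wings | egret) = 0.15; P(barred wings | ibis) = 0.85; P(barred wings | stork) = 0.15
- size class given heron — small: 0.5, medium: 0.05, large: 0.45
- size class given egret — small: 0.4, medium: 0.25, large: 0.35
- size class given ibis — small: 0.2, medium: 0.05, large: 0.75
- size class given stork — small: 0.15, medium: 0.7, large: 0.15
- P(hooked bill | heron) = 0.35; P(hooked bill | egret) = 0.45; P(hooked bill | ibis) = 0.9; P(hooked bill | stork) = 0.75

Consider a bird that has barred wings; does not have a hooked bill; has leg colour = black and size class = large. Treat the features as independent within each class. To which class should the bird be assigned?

heron: 0.25 × 0.15 × 0.8 × 0.45 × (1−0.35) = 0.008775
egret: 0.65 × 0.05 × 0.15 × 0.35 × (1−0.45) = 0.0009384375
ibis: 0.05 × 0.5 × 0.85 × 0.75 × (1−0.9) = 0.00159375
stork: 0.05 × 0.05 × 0.15 × 0.15 × (1−0.75) = 0.0000140625
Highest score → heron.

heron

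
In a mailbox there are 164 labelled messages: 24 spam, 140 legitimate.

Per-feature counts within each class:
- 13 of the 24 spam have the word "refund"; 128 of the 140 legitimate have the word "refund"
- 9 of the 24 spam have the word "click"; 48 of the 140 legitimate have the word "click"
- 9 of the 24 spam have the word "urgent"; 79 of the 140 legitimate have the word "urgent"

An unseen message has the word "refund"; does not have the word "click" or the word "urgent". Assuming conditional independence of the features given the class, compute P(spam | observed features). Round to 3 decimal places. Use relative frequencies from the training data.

spam: (24/164) × (13/24) × (15/24) × (15/24) ≈ 0.0309642
legitimate: (140/164) × (128/140) × (92/140) × (61/140) ≈ 0.223474
P(spam | x) = 0.0309642 / 0.2544382 ≈ 0.122

0.122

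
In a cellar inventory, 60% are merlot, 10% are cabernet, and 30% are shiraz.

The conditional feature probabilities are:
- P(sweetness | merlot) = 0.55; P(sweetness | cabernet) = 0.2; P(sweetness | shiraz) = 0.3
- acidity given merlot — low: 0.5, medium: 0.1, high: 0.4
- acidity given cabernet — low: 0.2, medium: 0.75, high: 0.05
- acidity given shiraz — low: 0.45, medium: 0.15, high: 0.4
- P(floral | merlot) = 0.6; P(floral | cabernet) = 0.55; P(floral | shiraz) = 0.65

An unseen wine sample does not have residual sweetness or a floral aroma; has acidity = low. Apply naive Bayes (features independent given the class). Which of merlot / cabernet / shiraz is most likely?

merlot: 0.6 × (1−0.55) × 0.5 × (1−0.6) = 0.054
cabernet: 0.1 × (1−0.2) × 0.2 × (1−0.55) = 0.0072
shiraz: 0.3 × (1−0.3) × 0.45 × (1−0.65) = 0.033075
Highest score → merlot.

merlot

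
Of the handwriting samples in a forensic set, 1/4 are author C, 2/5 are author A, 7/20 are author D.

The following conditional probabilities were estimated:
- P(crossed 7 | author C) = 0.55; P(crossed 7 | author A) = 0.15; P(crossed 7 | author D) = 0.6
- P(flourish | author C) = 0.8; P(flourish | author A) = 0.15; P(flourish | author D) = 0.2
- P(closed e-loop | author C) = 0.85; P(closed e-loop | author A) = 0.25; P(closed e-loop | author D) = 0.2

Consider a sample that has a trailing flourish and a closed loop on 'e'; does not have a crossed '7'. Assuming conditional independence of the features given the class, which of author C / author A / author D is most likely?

author C

author C: 0.25 × (1−0.55) × 0.8 × 0.85 = 0.0765
author A: 0.4 × (1−0.15) × 0.15 × 0.25 = 0.01275
author D: 0.35 × (1−0.6) × 0.2 × 0.2 = 0.0056
Highest score → author C.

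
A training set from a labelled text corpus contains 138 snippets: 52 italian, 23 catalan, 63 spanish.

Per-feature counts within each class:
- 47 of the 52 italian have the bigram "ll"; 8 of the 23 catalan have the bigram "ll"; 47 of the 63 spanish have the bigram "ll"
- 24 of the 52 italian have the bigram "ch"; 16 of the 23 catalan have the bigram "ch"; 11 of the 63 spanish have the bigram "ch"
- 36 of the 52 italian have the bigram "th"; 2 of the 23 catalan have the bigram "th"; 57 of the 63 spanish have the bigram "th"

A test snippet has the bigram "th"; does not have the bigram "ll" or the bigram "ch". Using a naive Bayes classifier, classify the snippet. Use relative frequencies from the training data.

spanish

italian: (52/138) × (5/52) × (28/52) × (36/52) ≈ 0.0135066
catalan: (23/138) × (15/23) × (7/23) × (2/23) ≈ 0.00287663
spanish: (63/138) × (16/63) × (52/63) × (57/63) ≈ 0.0865841
Highest score → spanish.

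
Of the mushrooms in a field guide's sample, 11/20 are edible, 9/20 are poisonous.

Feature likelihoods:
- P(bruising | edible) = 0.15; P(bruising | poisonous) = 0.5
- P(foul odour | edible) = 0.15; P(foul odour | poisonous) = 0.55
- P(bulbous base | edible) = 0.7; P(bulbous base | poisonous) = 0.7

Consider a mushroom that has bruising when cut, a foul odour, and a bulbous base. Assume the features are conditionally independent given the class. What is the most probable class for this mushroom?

poisonous

edible: 0.55 × 0.15 × 0.15 × 0.7 = 0.0086625
poisonous: 0.45 × 0.5 × 0.55 × 0.7 = 0.086625
Highest score → poisonous.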